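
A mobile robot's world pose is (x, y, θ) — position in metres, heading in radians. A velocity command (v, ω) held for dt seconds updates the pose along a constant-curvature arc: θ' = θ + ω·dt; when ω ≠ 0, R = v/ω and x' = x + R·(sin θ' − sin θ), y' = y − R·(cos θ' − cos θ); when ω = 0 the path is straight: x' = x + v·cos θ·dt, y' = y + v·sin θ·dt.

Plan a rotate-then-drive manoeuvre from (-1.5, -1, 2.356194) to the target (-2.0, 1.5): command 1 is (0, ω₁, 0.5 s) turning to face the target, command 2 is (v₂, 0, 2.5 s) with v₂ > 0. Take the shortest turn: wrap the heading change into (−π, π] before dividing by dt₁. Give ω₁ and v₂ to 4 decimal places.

ω₁ = -1.1760, v₂ = 1.0198

heading to target = atan2(1.5−-1, -2−-1.5) = 1.7682
Δθ = wrap(1.7682 − 2.3562) = -0.5880; ω₁ = Δθ/dt₁ = -1.1760
distance = √((-2−-1.5)² + (1.5−-1)²) = 2.5495; v₂ = distance/dt₂ = 1.0198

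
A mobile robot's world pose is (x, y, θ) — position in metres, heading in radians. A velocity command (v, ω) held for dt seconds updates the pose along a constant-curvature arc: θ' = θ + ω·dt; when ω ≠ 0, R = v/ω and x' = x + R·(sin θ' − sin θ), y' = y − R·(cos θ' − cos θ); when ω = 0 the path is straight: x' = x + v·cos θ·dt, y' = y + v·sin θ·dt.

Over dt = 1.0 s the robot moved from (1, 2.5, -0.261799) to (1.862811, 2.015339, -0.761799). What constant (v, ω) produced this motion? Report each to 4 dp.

Δθ = -0.761799 − -0.261799 = -0.500000
ω = Δθ/dt = -0.500000/1.0 = -0.5000
R = Δx/(sin θ' − sin θ) = -2.0000
v = R·ω = -2.0000·-0.5000 = 1.0000

v = 1.0000, ω = -0.5000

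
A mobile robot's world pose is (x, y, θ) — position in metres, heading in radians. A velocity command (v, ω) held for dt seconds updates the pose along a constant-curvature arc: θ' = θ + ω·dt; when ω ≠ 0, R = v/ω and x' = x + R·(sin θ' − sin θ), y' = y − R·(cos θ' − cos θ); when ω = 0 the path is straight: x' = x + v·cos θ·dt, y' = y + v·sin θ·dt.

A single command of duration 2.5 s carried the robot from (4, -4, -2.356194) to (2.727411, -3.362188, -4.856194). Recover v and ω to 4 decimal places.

Δθ = -4.856194 − -2.356194 = -2.500000
ω = Δθ/dt = -2.500000/2.5 = -1.0000
R = Δx/(sin θ' − sin θ) = -0.7500
v = R·ω = -0.7500·-1.0000 = 0.7500

v = 0.7500, ω = -1.0000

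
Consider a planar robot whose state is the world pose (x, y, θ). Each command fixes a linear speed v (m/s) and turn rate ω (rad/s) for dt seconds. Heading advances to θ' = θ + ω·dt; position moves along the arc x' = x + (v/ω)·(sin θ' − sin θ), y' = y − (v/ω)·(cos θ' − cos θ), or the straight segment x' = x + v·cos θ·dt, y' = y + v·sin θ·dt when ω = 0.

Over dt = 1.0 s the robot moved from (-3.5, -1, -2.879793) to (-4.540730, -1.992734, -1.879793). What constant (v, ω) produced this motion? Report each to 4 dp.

v = 1.5000, ω = 1.0000

Δθ = -1.879793 − -2.879793 = 1.000000
ω = Δθ/dt = 1.000000/1.0 = 1.0000
R = Δx/(sin θ' − sin θ) = 1.5000
v = R·ω = 1.5000·1.0000 = 1.5000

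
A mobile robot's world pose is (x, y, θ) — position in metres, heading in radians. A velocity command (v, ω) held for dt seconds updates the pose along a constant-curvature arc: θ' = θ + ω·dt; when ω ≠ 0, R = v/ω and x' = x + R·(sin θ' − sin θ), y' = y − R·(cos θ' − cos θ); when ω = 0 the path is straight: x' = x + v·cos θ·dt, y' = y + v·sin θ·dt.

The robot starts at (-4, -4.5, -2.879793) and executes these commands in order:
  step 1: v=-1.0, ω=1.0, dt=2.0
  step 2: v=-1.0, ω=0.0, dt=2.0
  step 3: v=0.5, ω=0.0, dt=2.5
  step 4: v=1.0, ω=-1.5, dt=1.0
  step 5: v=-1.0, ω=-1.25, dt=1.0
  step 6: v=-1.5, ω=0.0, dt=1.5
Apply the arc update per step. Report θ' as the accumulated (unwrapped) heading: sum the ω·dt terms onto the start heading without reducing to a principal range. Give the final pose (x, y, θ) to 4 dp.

step 1: θ'=-0.8798 (R=-1.0000) → pose (-3.4882, -2.8968, -0.8798)
step 2: θ'=-0.8798 (straight) → pose (-4.7628, -1.3555, -0.8798)
step 3: θ'=-0.8798 (straight) → pose (-3.9662, -2.3188, -0.8798)
step 4: θ'=-2.3798 (R=-0.6667) → pose (-4.0198, -3.2261, -2.3798)
step 5: θ'=-3.6298 (R=0.8000) → pose (-3.0924, -3.0984, -3.6298)
step 6: θ'=-3.6298 (straight) → pose (-1.1052, -4.1537, -3.6298)

(-1.1052, -4.1537, -3.6298)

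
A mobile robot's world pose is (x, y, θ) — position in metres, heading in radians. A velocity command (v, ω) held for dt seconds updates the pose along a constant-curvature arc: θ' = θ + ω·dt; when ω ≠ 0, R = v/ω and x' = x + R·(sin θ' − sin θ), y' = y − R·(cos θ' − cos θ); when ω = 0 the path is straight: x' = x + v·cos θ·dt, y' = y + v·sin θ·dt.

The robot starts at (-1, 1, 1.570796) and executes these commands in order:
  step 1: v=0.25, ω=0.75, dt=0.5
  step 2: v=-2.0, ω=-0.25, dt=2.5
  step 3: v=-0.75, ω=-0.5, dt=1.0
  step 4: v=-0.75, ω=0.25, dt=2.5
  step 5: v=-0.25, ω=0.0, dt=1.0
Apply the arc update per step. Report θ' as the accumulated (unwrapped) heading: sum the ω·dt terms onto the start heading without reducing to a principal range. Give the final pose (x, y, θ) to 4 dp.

(-1.8845, -6.3576, 1.4458)

step 1: θ'=1.9458 (R=0.3333) → pose (-1.0232, 1.1221, 1.9458)
step 2: θ'=1.3208 (R=8.0000) → pose (-0.7159, -3.7873, 1.3208)
step 3: θ'=0.8208 (R=1.5000) → pose (-1.0718, -4.4387, 0.8208)
step 4: θ'=1.4458 (R=-3.0000) → pose (-1.8533, -6.1096, 1.4458)
step 5: θ'=1.4458 (straight) → pose (-1.8845, -6.3576, 1.4458)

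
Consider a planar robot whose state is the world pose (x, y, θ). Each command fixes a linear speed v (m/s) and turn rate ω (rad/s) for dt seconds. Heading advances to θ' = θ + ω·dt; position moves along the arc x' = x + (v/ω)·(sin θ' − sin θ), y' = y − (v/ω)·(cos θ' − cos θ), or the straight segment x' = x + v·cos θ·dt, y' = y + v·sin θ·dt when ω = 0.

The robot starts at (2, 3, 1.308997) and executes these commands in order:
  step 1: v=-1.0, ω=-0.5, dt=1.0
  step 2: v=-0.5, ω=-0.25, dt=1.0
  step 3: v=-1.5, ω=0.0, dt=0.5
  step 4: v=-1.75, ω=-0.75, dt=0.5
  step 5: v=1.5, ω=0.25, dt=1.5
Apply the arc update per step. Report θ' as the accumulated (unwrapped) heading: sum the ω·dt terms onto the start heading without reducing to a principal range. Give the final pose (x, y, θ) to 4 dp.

(1.7667, 1.9205, 0.5590)

step 1: θ'=0.8090 (R=2.0000) → pose (1.5153, 2.1372, 0.8090)
step 2: θ'=0.5590 (R=2.0000) → pose (1.1288, 1.8221, 0.5590)
step 3: θ'=0.5590 (straight) → pose (0.4930, 1.4243, 0.5590)
step 4: θ'=0.1840 (R=2.3333) → pose (-0.3176, 1.1085, 0.1840)
step 5: θ'=0.5590 (R=6.0000) → pose (1.7667, 1.9205, 0.5590)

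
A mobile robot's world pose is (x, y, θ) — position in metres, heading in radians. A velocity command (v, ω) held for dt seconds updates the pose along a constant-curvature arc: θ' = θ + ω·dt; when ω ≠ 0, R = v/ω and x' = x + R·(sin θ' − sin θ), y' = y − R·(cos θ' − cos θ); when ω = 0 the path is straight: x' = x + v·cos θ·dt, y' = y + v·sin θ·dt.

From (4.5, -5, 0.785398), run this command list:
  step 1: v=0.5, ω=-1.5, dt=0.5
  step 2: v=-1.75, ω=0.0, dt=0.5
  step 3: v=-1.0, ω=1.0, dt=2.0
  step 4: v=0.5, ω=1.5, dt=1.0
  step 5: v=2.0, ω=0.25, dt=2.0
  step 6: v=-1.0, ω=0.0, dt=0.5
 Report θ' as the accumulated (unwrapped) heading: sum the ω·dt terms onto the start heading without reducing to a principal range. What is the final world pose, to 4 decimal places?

step 1: θ'=0.0354 (R=-0.3333) → pose (4.7239, -4.9026, 0.0354)
step 2: θ'=0.0354 (straight) → pose (3.8495, -4.9335, 0.0354)
step 3: θ'=2.0354 (R=-1.0000) → pose (2.9908, -6.3810, 2.0354)
step 4: θ'=3.5354 (R=0.3333) → pose (2.5649, -6.2225, 3.5354)
step 5: θ'=4.0354 (R=8.0000) → pose (-0.6011, -8.5986, 4.0354)
step 6: θ'=4.0354 (straight) → pose (-0.2879, -8.2088, 4.0354)

(-0.2879, -8.2088, 4.0354)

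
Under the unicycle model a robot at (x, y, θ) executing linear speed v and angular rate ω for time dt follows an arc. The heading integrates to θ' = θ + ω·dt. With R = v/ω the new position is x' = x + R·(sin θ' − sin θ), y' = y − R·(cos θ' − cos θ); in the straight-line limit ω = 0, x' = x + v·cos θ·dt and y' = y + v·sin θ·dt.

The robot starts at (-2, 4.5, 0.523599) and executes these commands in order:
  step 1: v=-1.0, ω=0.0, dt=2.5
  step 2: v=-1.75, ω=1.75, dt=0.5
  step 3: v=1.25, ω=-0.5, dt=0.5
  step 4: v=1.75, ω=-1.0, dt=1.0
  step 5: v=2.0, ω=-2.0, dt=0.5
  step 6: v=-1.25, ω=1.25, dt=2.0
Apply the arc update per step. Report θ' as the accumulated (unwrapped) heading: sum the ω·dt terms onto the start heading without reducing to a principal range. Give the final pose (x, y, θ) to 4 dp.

step 1: θ'=0.5236 (straight) → pose (-4.1651, 3.2500, 0.5236)
step 2: θ'=1.3986 (R=-1.0000) → pose (-4.6503, 2.5553, 1.3986)
step 3: θ'=1.1486 (R=-2.5000) → pose (-4.4677, 3.1514, 1.1486)
step 4: θ'=0.1486 (R=-1.7500) → pose (-3.1305, 4.1650, 0.1486)
step 5: θ'=-0.8514 (R=-1.0000) → pose (-2.2302, 3.8349, -0.8514)
step 6: θ'=1.6486 (R=-1.0000) → pose (-3.9794, 3.0983, 1.6486)

(-3.9794, 3.0983, 1.6486)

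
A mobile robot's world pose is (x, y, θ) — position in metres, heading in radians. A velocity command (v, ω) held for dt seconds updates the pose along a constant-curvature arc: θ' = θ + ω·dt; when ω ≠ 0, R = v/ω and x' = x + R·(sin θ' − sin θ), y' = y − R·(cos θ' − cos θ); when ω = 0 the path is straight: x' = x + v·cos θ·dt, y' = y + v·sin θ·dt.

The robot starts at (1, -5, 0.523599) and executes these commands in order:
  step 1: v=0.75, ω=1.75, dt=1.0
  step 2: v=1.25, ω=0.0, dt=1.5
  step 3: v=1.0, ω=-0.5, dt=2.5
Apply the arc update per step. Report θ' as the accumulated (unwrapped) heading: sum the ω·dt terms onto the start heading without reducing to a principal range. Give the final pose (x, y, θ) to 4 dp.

step 1: θ'=2.2736 (R=0.4286) → pose (1.1127, -4.3518, 2.2736)
step 2: θ'=2.2736 (straight) → pose (-0.0992, -2.9211, 2.2736)
step 3: θ'=1.0236 (R=-2.0000) → pose (-0.2811, -0.5878, 1.0236)

(-0.2811, -0.5878, 1.0236)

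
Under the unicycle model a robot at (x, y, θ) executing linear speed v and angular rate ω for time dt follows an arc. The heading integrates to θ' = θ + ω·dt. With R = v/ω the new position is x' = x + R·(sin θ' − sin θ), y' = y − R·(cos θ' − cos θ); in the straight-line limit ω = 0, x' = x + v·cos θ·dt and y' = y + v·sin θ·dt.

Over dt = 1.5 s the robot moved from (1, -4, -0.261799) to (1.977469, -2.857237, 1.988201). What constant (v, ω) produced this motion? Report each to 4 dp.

Δθ = 1.988201 − -0.261799 = 2.250000
ω = Δθ/dt = 2.250000/1.5 = 1.5000
R = −Δy/(cos θ' − cos θ) = 0.8333
v = R·ω = 0.8333·1.5000 = 1.2500

v = 1.2500, ω = 1.5000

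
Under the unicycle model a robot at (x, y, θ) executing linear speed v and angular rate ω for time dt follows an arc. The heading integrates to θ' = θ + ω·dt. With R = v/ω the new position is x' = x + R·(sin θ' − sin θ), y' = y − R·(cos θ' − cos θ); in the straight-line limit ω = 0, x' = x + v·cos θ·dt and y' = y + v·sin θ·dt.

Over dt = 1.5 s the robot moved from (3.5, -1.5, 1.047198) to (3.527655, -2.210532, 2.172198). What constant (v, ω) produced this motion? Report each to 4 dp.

v = -0.5000, ω = 0.7500

Δθ = 2.172198 − 1.047198 = 1.125000
ω = Δθ/dt = 1.125000/1.5 = 0.7500
R = −Δy/(cos θ' − cos θ) = -0.6667
v = R·ω = -0.6667·0.7500 = -0.5000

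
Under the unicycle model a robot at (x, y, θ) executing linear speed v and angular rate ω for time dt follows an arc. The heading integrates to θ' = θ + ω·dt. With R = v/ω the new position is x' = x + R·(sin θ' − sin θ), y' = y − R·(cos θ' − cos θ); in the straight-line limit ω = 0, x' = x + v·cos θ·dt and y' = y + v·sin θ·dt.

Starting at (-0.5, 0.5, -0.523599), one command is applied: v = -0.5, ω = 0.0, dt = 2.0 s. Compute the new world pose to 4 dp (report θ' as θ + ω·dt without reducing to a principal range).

θ' = -0.5236 + 0.0·2.0 = -0.5236
ω = 0 → straight: x' = -0.5 + -0.5·cos(-0.5236)·2.0 = -1.3660
y' = 0.5 + -0.5·sin(-0.5236)·2.0 = 1.0000

(-1.3660, 1.0000, -0.5236)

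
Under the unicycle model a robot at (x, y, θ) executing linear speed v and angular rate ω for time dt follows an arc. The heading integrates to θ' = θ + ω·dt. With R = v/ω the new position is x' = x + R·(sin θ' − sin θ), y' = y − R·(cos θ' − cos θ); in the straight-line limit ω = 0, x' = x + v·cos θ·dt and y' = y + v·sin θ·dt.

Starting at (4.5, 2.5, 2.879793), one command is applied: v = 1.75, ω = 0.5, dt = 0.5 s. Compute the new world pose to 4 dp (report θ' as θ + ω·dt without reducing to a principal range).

θ' = 2.8798 + 0.5·0.5 = 3.1298
R = v/ω = 1.75/0.5 = 3.5000
x' = 4.5 + 3.5000·(sin 3.1298 − sin 2.8798) = 3.6354
y' = 2.5 − 3.5000·(cos 3.1298 − cos 2.8798) = 2.6190

(3.6354, 2.6190, 3.1298)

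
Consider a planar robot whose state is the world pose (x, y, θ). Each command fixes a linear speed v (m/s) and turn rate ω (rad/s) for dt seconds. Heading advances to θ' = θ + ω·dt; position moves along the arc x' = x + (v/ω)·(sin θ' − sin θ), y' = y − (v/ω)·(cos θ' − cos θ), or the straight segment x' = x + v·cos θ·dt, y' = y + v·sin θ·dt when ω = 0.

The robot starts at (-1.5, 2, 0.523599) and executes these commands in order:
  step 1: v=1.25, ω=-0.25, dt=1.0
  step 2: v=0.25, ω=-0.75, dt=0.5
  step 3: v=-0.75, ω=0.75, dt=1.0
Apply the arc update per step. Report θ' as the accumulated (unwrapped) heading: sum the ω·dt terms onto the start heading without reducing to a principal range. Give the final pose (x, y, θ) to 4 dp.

(-0.9325, 2.2967, 0.6486)

step 1: θ'=0.2736 (R=-5.0000) → pose (-0.3510, 2.4839, 0.2736)
step 2: θ'=-0.1014 (R=-0.3333) → pose (-0.2272, 2.4946, -0.1014)
step 3: θ'=0.6486 (R=-1.0000) → pose (-0.9325, 2.2967, 0.6486)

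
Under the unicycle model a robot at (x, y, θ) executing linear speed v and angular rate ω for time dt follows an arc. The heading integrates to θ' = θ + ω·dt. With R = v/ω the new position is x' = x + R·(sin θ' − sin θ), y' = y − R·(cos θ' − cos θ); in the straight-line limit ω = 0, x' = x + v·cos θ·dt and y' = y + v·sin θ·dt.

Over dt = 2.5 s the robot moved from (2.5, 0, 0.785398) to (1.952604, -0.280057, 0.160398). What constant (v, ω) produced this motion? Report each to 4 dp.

Δθ = 0.160398 − 0.785398 = -0.625000
ω = Δθ/dt = -0.625000/2.5 = -0.2500
R = Δx/(sin θ' − sin θ) = 1.0000
v = R·ω = 1.0000·-0.2500 = -0.2500

v = -0.2500, ω = -0.2500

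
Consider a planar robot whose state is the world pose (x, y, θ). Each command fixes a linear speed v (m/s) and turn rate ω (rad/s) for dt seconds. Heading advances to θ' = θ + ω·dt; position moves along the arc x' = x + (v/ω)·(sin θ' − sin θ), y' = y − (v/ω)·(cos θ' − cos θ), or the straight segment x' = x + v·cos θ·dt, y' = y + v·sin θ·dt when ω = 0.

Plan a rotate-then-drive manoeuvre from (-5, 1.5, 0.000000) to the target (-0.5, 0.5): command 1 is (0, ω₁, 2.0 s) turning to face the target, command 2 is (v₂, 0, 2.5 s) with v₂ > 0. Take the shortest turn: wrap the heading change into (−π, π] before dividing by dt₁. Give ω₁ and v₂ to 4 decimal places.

heading to target = atan2(0.5−1.5, -0.5−-5) = -0.2187
Δθ = wrap(-0.2187 − 0.0000) = -0.2187; ω₁ = Δθ/dt₁ = -0.1093
distance = √((-0.5−-5)² + (0.5−1.5)²) = 4.6098; v₂ = distance/dt₂ = 1.8439

ω₁ = -0.1093, v₂ = 1.8439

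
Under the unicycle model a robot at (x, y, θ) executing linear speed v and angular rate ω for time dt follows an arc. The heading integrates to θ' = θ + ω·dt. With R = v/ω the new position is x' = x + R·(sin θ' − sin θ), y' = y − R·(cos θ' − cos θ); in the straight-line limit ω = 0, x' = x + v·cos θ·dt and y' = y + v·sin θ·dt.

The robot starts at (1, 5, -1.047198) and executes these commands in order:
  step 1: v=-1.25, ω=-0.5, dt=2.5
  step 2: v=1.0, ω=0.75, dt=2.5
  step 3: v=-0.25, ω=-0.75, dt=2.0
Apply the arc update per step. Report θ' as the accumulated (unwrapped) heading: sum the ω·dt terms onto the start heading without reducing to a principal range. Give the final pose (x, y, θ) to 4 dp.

step 1: θ'=-2.2972 (R=2.5000) → pose (1.2961, 7.9105, -2.2972)
step 2: θ'=-0.4222 (R=1.3333) → pose (1.7465, 5.8086, -0.4222)
step 3: θ'=-1.9222 (R=0.3333) → pose (1.5702, 6.2274, -1.9222)

(1.5702, 6.2274, -1.9222)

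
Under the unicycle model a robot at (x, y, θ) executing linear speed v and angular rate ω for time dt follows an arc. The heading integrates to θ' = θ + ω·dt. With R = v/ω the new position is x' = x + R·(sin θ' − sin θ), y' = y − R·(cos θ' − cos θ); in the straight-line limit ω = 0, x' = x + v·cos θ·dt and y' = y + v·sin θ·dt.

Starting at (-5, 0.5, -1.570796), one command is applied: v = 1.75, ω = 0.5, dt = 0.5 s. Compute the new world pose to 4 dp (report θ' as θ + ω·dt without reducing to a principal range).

(-4.8912, -0.3659, -1.3208)

θ' = -1.5708 + 0.5·0.5 = -1.3208
R = v/ω = 1.75/0.5 = 3.5000
x' = -5 + 3.5000·(sin -1.3208 − sin -1.5708) = -4.8912
y' = 0.5 − 3.5000·(cos -1.3208 − cos -1.5708) = -0.3659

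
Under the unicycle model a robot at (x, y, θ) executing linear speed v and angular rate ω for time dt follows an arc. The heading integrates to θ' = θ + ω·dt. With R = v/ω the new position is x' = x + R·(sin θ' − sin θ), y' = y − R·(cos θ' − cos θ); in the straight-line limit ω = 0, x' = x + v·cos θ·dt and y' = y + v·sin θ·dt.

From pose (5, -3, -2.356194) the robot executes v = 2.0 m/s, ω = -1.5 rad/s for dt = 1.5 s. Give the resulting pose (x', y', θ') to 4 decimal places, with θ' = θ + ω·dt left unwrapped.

θ' = -2.3562 + -1.5·1.5 = -4.6062
R = v/ω = 2.0/-1.5 = -1.3333
x' = 5 + -1.3333·(sin -4.6062 − sin -2.3562) = 2.7314
y' = -3 − -1.3333·(cos -4.6062 − cos -2.3562) = -2.1985

(2.7314, -2.1985, -4.6062)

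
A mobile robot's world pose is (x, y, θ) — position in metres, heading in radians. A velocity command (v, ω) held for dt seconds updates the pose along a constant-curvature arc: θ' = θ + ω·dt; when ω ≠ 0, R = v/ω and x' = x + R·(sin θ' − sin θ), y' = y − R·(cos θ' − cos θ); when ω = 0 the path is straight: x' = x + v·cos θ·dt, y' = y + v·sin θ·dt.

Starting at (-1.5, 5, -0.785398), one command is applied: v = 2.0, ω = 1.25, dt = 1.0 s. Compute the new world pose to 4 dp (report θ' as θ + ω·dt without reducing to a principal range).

(0.3483, 4.7010, 0.4646)

θ' = -0.7854 + 1.25·1.0 = 0.4646
R = v/ω = 2.0/1.25 = 1.6000
x' = -1.5 + 1.6000·(sin 0.4646 − sin -0.7854) = 0.3483
y' = 5 − 1.6000·(cos 0.4646 − cos -0.7854) = 4.7010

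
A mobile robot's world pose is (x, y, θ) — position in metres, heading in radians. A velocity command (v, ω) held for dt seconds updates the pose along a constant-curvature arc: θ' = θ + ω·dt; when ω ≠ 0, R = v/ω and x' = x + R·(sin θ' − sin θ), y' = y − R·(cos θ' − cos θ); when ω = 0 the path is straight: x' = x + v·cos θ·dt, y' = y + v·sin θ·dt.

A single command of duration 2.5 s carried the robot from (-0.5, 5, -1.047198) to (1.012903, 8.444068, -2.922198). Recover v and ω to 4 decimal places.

Δθ = -2.922198 − -1.047198 = -1.875000
ω = Δθ/dt = -1.875000/2.5 = -0.7500
R = −Δy/(cos θ' − cos θ) = 2.3333
v = R·ω = 2.3333·-0.7500 = -1.7500

v = -1.7500, ω = -0.7500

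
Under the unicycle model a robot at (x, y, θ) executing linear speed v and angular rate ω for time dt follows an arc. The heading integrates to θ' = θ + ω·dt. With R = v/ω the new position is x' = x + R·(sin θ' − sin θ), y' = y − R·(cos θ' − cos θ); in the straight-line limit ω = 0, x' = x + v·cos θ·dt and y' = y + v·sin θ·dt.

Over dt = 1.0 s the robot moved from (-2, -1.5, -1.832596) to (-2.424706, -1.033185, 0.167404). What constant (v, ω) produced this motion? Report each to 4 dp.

v = -0.7500, ω = 2.0000

Δθ = 0.167404 − -1.832596 = 2.000000
ω = Δθ/dt = 2.000000/1.0 = 2.0000
R = −Δy/(cos θ' − cos θ) = -0.3750
v = R·ω = -0.3750·2.0000 = -0.7500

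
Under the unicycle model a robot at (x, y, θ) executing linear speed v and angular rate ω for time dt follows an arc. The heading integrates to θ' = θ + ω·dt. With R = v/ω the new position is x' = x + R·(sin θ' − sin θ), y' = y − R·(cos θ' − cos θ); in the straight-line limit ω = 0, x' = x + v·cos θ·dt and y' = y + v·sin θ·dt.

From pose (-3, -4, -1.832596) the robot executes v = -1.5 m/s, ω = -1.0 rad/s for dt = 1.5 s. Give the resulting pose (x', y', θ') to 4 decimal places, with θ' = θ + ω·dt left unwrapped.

θ' = -1.8326 + -1.0·1.5 = -3.3326
R = v/ω = -1.5/-1.0 = 1.5000
x' = -3 + 1.5000·(sin -3.3326 − sin -1.8326) = -1.2663
y' = -4 − 1.5000·(cos -3.3326 − cos -1.8326) = -2.9155

(-1.2663, -2.9155, -3.3326)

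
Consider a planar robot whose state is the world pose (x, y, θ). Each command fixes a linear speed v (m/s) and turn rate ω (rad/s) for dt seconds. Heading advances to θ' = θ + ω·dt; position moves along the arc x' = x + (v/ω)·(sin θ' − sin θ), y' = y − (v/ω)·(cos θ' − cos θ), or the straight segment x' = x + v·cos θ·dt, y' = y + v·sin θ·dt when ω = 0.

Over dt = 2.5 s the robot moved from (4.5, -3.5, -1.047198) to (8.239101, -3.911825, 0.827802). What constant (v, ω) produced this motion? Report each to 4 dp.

Δθ = 0.827802 − -1.047198 = 1.875000
ω = Δθ/dt = 1.875000/2.5 = 0.7500
R = Δx/(sin θ' − sin θ) = 2.3333
v = R·ω = 2.3333·0.7500 = 1.7500

v = 1.7500, ω = 0.7500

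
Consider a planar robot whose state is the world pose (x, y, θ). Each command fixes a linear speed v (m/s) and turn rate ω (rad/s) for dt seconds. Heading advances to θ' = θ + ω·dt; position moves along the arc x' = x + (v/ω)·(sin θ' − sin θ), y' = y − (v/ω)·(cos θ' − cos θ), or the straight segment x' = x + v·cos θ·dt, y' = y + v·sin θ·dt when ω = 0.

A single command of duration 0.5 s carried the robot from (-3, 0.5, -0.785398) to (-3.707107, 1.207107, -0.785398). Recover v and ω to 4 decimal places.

Δθ = -0.785398 − -0.785398 = 0.000000
ω = Δθ/dt = 0.000000/0.5 = 0.0000
ω = 0 → v = (Δx·cos θ + Δy·sin θ)/dt = -2.0000

v = -2.0000, ω = 0.0000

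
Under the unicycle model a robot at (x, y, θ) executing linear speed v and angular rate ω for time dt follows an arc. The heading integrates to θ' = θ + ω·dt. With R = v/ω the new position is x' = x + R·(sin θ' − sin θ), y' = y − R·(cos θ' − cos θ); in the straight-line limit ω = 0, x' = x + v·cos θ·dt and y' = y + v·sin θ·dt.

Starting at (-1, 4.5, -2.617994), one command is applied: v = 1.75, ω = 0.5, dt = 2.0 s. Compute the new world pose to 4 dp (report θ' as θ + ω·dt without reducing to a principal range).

(-2.7461, 1.6340, -1.6180)

θ' = -2.6180 + 0.5·2.0 = -1.6180
R = v/ω = 1.75/0.5 = 3.5000
x' = -1 + 3.5000·(sin -1.6180 − sin -2.6180) = -2.7461
y' = 4.5 − 3.5000·(cos -1.6180 − cos -2.6180) = 1.6340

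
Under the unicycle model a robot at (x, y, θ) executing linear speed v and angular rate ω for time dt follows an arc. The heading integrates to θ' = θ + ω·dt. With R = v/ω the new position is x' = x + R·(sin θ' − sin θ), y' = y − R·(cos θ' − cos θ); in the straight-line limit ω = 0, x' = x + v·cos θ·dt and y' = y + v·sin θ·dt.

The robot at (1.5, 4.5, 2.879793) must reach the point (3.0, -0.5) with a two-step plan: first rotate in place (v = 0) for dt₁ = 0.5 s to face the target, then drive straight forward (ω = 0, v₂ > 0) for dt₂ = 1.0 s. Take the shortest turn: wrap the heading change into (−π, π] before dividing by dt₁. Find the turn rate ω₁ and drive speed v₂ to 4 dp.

ω₁ = 4.2481, v₂ = 5.2202

heading to target = atan2(-0.5−4.5, 3−1.5) = -1.2793
Δθ = wrap(-1.2793 − 2.8798) = 2.1241; ω₁ = Δθ/dt₁ = 4.2481
distance = √((3−1.5)² + (-0.5−4.5)²) = 5.2202; v₂ = distance/dt₂ = 5.2202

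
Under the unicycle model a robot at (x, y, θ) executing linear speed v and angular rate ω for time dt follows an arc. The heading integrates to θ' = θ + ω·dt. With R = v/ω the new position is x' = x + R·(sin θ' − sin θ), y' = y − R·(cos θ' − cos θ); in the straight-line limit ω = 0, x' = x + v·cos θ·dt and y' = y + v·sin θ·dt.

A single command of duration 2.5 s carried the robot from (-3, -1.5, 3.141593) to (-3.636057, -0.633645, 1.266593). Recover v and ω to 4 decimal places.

v = 0.5000, ω = -0.7500

Δθ = 1.266593 − 3.141593 = -1.875000
ω = Δθ/dt = -1.875000/2.5 = -0.7500
R = −Δy/(cos θ' − cos θ) = -0.6667
v = R·ω = -0.6667·-0.7500 = 0.5000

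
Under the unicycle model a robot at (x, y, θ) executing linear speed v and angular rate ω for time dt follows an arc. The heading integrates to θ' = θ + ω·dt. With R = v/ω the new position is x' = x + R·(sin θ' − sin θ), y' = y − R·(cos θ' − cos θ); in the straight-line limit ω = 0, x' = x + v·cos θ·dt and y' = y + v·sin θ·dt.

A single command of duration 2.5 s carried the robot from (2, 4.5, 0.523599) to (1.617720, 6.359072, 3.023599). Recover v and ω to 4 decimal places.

Δθ = 3.023599 − 0.523599 = 2.500000
ω = Δθ/dt = 2.500000/2.5 = 1.0000
R = −Δy/(cos θ' − cos θ) = 1.0000
v = R·ω = 1.0000·1.0000 = 1.0000

v = 1.0000, ω = 1.0000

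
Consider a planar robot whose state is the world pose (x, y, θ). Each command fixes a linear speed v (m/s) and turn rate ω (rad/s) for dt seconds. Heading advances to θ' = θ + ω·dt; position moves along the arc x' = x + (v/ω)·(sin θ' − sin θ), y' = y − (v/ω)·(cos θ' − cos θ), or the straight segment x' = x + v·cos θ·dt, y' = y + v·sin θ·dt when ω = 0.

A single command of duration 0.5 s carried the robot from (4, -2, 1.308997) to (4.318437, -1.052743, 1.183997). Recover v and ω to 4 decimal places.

Δθ = 1.183997 − 1.308997 = -0.125000
ω = Δθ/dt = -0.125000/0.5 = -0.2500
R = −Δy/(cos θ' − cos θ) = -8.0000
v = R·ω = -8.0000·-0.2500 = 2.0000

v = 2.0000, ω = -0.2500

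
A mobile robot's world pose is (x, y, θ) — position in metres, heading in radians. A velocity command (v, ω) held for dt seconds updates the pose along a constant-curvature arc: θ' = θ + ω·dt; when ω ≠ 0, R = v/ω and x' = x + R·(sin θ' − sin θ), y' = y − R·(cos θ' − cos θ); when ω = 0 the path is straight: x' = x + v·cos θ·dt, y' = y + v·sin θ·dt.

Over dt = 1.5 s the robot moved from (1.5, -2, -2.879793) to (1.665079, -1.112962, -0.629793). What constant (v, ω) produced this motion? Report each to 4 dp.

v = -0.7500, ω = 1.5000

Δθ = -0.629793 − -2.879793 = 2.250000
ω = Δθ/dt = 2.250000/1.5 = 1.5000
R = −Δy/(cos θ' − cos θ) = -0.5000
v = R·ω = -0.5000·1.5000 = -0.7500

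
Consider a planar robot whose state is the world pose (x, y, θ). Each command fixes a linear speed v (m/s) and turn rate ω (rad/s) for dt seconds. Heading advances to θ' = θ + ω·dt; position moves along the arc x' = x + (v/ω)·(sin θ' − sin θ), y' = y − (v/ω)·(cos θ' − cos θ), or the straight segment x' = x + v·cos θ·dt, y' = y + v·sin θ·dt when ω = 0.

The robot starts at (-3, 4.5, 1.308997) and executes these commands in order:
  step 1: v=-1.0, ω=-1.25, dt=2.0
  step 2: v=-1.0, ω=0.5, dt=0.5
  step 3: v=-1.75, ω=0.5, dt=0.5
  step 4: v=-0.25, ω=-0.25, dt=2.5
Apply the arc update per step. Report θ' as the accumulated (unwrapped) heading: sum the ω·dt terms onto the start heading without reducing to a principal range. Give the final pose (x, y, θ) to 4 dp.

(-5.6853, 6.0012, -1.3160)

step 1: θ'=-1.1910 (R=0.8000) → pose (-4.5157, 4.4105, -1.1910)
step 2: θ'=-0.9410 (R=-2.0000) → pose (-4.7569, 4.8470, -0.9410)
step 3: θ'=-0.6910 (R=-3.5000) → pose (-5.3549, 5.4827, -0.6910)
step 4: θ'=-1.3160 (R=1.0000) → pose (-5.6853, 6.0012, -1.3160)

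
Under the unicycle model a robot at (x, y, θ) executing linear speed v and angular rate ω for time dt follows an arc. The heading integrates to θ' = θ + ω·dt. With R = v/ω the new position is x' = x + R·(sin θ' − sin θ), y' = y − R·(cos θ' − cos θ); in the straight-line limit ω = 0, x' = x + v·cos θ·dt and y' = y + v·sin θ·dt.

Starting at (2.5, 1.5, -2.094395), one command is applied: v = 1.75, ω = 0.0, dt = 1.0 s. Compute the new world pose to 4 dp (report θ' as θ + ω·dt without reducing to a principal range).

θ' = -2.0944 + 0.0·1.0 = -2.0944
ω = 0 → straight: x' = 2.5 + 1.75·cos(-2.0944)·1.0 = 1.6250
y' = 1.5 + 1.75·sin(-2.0944)·1.0 = -0.0155

(1.6250, -0.0155, -2.0944)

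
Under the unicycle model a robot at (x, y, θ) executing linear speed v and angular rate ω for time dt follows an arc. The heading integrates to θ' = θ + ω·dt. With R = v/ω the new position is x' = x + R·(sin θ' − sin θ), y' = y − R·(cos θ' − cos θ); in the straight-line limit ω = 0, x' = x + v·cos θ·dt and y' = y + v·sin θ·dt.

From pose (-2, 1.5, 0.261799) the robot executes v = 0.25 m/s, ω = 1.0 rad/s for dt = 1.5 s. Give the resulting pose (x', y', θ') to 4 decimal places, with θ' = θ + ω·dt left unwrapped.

θ' = 0.2618 + 1.0·1.5 = 1.7618
R = v/ω = 0.25/1.0 = 0.2500
x' = -2 + 0.2500·(sin 1.7618 − sin 0.2618) = -1.8193
y' = 1.5 − 0.2500·(cos 1.7618 − cos 0.2618) = 1.7889

(-1.8193, 1.7889, 1.7618)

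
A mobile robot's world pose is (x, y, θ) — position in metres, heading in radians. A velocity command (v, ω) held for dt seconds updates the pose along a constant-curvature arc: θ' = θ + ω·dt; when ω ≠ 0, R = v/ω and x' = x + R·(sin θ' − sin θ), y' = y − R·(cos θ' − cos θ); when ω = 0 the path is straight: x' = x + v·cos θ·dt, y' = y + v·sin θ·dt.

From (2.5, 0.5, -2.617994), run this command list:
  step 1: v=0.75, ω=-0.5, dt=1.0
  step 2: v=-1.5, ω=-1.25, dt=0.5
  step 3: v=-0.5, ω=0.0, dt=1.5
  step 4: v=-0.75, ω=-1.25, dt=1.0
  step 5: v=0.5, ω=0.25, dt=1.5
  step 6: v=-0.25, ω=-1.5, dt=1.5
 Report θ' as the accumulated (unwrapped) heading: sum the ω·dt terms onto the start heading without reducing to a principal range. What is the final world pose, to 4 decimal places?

(3.1595, -0.4083, -6.8680)

step 1: θ'=-3.1180 (R=-1.5000) → pose (1.7854, 0.2995, -3.1180)
step 2: θ'=-3.7430 (R=1.2000) → pose (2.4927, 0.0892, -3.7430)
step 3: θ'=-3.7430 (straight) → pose (3.1111, -0.3351, -3.7430)
step 4: θ'=-4.9930 (R=0.6000) → pose (3.3481, -0.9960, -4.9930)
step 5: θ'=-4.6180 (R=2.0000) → pose (3.4175, -0.2536, -4.6180)
step 6: θ'=-6.8680 (R=0.1667) → pose (3.1595, -0.4083, -6.8680)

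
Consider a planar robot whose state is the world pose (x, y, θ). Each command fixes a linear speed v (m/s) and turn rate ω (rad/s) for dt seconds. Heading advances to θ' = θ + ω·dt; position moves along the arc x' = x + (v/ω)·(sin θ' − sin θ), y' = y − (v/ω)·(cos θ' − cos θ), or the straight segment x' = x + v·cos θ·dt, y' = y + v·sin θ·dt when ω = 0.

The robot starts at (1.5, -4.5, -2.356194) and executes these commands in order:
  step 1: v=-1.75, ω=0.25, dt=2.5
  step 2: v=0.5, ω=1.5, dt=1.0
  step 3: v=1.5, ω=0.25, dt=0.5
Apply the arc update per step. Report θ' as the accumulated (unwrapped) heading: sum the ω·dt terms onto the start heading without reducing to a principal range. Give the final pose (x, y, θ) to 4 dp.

(4.4519, -1.1718, -0.1062)

step 1: θ'=-1.7312 (R=-7.0000) → pose (3.4604, -0.6682, -1.7312)
step 2: θ'=-0.2312 (R=0.3333) → pose (3.7131, -1.0459, -0.2312)
step 3: θ'=-0.1062 (R=6.0000) → pose (4.4519, -1.1718, -0.1062)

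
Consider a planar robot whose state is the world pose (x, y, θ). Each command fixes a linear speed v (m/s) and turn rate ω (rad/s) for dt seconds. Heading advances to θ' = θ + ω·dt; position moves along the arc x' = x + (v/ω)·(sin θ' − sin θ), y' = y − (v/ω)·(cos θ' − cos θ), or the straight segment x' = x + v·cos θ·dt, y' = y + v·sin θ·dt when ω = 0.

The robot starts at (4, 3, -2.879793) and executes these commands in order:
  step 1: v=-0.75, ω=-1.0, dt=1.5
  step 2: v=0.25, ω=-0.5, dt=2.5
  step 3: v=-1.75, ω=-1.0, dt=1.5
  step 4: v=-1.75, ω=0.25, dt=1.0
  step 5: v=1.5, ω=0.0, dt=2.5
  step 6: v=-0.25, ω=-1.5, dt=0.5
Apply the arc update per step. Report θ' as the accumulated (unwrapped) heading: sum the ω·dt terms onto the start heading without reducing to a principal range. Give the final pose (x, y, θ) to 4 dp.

(4.4200, 2.4578, -7.6298)

step 1: θ'=-4.3798 (R=0.7500) → pose (4.9030, 2.5204, -4.3798)
step 2: θ'=-5.6298 (R=-0.5000) → pose (5.0717, 3.0807, -5.6298)
step 3: θ'=-7.1298 (R=1.7500) → pose (2.6971, 3.3108, -7.1298)
step 4: θ'=-6.8798 (R=-7.0000) → pose (1.3867, 4.4638, -6.8798)
step 5: θ'=-6.8798 (straight) → pose (4.4888, 2.3569, -6.8798)
step 6: θ'=-7.6298 (R=0.1667) → pose (4.4200, 2.4578, -7.6298)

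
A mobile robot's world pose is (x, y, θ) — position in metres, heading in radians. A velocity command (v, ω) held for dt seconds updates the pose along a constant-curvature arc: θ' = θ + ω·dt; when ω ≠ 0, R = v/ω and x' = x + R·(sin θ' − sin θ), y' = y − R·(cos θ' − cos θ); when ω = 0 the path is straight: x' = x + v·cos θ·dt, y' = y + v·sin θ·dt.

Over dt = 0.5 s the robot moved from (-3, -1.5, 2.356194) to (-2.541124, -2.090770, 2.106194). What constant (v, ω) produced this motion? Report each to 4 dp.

Δθ = 2.106194 − 2.356194 = -0.250000
ω = Δθ/dt = -0.250000/0.5 = -0.5000
R = −Δy/(cos θ' − cos θ) = 3.0000
v = R·ω = 3.0000·-0.5000 = -1.5000

v = -1.5000, ω = -0.5000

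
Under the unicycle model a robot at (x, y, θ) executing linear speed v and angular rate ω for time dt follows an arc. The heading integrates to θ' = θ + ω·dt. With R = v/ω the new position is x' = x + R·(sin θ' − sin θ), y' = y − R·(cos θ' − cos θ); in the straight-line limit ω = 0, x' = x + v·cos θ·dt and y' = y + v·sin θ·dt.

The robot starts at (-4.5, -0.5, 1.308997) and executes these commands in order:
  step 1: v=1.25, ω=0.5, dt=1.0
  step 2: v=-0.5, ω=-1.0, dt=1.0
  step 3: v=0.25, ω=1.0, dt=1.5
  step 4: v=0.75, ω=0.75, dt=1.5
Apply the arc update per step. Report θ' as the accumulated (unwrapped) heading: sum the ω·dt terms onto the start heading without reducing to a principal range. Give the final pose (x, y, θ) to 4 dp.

(-5.6334, 0.8992, 3.4340)

step 1: θ'=1.8090 (R=2.5000) → pose (-4.4854, 0.7369, 1.8090)
step 2: θ'=0.8090 (R=0.5000) → pose (-4.6095, 0.2738, 0.8090)
step 3: θ'=2.3090 (R=0.2500) → pose (-4.6055, 0.6146, 2.3090)
step 4: θ'=3.4340 (R=1.0000) → pose (-5.6334, 0.8992, 3.4340)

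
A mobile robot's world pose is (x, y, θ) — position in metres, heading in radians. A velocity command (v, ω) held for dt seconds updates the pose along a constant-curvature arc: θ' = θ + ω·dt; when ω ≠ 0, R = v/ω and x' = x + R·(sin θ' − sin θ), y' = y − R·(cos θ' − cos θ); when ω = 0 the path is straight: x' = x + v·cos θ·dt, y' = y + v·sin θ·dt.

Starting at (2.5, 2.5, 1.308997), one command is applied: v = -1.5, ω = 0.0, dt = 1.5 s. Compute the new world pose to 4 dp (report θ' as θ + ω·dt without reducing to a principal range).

(1.9177, 0.3267, 1.3090)

θ' = 1.3090 + 0.0·1.5 = 1.3090
ω = 0 → straight: x' = 2.5 + -1.5·cos(1.3090)·1.5 = 1.9177
y' = 2.5 + -1.5·sin(1.3090)·1.5 = 0.3267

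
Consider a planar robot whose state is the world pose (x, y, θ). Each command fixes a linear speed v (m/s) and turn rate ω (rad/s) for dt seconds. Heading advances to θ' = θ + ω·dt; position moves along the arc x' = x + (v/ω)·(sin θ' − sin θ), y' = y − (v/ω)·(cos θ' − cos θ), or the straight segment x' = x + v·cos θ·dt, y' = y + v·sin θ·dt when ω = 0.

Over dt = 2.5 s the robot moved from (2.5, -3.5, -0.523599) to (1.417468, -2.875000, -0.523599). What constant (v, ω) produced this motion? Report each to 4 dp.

v = -0.5000, ω = 0.0000

Δθ = -0.523599 − -0.523599 = 0.000000
ω = Δθ/dt = 0.000000/2.5 = 0.0000
ω = 0 → v = (Δx·cos θ + Δy·sin θ)/dt = -0.5000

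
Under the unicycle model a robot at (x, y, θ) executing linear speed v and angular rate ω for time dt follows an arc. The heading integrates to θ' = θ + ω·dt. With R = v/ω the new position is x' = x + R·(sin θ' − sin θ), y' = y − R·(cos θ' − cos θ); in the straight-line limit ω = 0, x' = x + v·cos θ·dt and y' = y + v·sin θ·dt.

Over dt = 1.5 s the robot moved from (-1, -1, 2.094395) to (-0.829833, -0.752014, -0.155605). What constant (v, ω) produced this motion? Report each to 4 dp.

v = 0.2500, ω = -1.5000

Δθ = -0.155605 − 2.094395 = -2.250000
ω = Δθ/dt = -2.250000/1.5 = -1.5000
R = −Δy/(cos θ' − cos θ) = -0.1667
v = R·ω = -0.1667·-1.5000 = 0.2500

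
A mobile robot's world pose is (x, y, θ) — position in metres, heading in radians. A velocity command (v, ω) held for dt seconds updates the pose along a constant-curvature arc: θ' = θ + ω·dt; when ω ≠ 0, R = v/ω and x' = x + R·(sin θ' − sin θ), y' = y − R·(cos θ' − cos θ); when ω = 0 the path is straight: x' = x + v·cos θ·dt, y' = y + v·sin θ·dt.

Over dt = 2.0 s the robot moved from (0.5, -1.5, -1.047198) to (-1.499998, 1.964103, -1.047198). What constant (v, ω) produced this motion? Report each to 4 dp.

v = -2.0000, ω = 0.0000

Δθ = -1.047198 − -1.047198 = 0.000000
ω = Δθ/dt = 0.000000/2.0 = 0.0000
ω = 0 → v = (Δx·cos θ + Δy·sin θ)/dt = -2.0000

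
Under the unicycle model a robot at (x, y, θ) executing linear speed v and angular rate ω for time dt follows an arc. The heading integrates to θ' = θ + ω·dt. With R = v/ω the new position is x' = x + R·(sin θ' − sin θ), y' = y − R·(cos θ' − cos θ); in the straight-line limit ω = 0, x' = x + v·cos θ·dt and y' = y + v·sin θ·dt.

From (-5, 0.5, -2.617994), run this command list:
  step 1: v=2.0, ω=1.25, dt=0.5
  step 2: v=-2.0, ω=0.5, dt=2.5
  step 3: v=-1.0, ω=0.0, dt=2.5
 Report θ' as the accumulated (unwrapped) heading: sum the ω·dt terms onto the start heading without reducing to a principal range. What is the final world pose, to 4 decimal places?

step 1: θ'=-1.9930 (R=1.6000) → pose (-5.6595, -0.2300, -1.9930)
step 2: θ'=-0.7430 (R=-4.0000) → pose (-6.6023, 4.3548, -0.7430)
step 3: θ'=-0.7430 (straight) → pose (-8.4434, 6.0461, -0.7430)

(-8.4434, 6.0461, -0.7430)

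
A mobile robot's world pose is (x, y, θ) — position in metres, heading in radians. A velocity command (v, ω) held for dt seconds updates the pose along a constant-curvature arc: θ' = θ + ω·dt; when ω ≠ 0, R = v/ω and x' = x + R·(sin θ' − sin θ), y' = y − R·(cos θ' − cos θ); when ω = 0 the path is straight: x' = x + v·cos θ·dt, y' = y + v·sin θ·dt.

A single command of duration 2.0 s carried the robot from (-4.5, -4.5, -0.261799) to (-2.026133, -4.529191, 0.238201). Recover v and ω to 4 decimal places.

Δθ = 0.238201 − -0.261799 = 0.500000
ω = Δθ/dt = 0.500000/2.0 = 0.2500
R = Δx/(sin θ' − sin θ) = 5.0000
v = R·ω = 5.0000·0.2500 = 1.2500

v = 1.2500, ω = 0.2500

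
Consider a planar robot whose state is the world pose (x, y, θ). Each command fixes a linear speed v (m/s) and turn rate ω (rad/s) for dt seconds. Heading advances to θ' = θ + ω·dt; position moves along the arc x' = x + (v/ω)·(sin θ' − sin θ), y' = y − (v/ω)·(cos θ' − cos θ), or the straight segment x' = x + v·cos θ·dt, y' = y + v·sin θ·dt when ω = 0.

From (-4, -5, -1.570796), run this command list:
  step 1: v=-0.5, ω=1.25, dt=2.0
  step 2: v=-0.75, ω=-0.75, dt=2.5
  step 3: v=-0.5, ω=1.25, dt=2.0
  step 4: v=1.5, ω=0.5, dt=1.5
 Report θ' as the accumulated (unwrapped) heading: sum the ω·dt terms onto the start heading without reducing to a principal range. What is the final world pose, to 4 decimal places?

(-7.8278, -2.9166, 2.3042)

step 1: θ'=0.9292 (R=-0.4000) → pose (-4.7205, -4.7606, 0.9292)
step 2: θ'=-0.9458 (R=1.0000) → pose (-6.3326, -4.7472, -0.9458)
step 3: θ'=1.5542 (R=-0.4000) → pose (-7.0569, -4.9746, 1.5542)
step 4: θ'=2.3042 (R=3.0000) → pose (-7.8278, -2.9166, 2.3042)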